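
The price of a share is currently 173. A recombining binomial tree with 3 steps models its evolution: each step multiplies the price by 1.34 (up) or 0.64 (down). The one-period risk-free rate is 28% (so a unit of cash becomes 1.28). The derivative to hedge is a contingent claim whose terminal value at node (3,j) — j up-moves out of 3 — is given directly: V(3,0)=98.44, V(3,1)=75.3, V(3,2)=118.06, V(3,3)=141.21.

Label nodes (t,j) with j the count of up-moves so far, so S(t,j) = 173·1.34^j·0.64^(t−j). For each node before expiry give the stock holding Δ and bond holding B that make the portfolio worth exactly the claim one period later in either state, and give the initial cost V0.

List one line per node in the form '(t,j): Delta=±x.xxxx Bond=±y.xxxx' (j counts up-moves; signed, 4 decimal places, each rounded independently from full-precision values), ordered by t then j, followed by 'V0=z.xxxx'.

Risk-neutral probability p* = (R−d)/(u−d) = (1.28−0.64)/(1.34−0.64) = 0.9143.
Payoff layer (t=3): V(3,0)=98.4400, V(3,1)=75.3000, V(3,2)=118.0600, V(3,3)=141.2100
  t=2,j=0: stock 70.8608 → up 94.9535 (V=75.3000), down 45.3509 (V=98.4400). Price 60.3777; hedge Δ=-0.4665, bond B=93.4348.
  t=2,j=1: stock 148.3648 → up 198.8088 (V=118.0600), down 94.9535 (V=75.3000). Price 89.3710; hedge Δ=0.4117, bond B=28.2853.
  t=2,j=2: stock 310.6388 → up 416.2560 (V=141.2100), down 198.8088 (V=118.0600). Price 108.7701; hedge Δ=0.1065, bond B=75.6987.
  t=1,j=0: stock 110.7200 → up 148.3648 (V=89.3710), down 70.8608 (V=60.3777). Price 67.8796; hedge Δ=0.3741, bond B=26.4606.
  t=1,j=1: stock 231.8200 → up 310.6388 (V=108.7701), down 148.3648 (V=89.3710). Price 83.6776; hedge Δ=0.1195, bond B=55.9646.
  t=0,j=0: stock 173.0000 → up 231.8200 (V=83.6776), down 110.7200 (V=67.8796). Price 64.3152; hedge Δ=0.1305, bond B=41.7466.
Self-financing check: at every node Δ·S+B equals the discounted successor values.

(0,0): Delta=0.1305 Bond=41.7466
(1,0): Delta=0.3741 Bond=26.4606
(1,1): Delta=0.1195 Bond=55.9646
(2,0): Delta=-0.4665 Bond=93.4348
(2,1): Delta=0.4117 Bond=28.2853
(2,2): Delta=0.1065 Bond=75.6987
V0=64.3152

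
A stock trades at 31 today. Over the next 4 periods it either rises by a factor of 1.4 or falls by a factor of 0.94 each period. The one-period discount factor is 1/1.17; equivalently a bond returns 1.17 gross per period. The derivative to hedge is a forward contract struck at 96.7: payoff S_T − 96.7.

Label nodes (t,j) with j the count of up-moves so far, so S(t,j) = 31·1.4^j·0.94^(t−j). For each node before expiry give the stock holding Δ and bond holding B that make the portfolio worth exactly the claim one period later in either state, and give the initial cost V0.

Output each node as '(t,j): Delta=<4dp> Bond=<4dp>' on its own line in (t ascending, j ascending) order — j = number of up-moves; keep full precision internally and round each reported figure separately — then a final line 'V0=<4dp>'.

Since d<R<u, set p* = (R−d)/(u−d) = 0.5000; price each node as the discounted p*-expectation of its children.
Terminal values V(4,·): V(4,0)=-72.4968, V(4,1)=-60.6527, V(4,2)=-43.0125, V(4,3)=-16.7398, V(4,4)=22.3896
Node (3,0) S=25.7481: V=(p*·-60.6527+(1−p*)·-72.4968)/1.17=-56.9015; Δ=(-60.6527−-72.4968)/(36.0473−24.2032)=1.0000; B=V−Δ·S=-82.6496
Node (3,1) S=38.3482: V=(p*·-43.0125+(1−p*)·-60.6527)/1.17=-44.3013; Δ=(-43.0125−-60.6527)/(53.6875−36.0473)=1.0000; B=V−Δ·S=-82.6496
Node (3,2) S=57.1144: V=(p*·-16.7398+(1−p*)·-43.0125)/1.17=-25.5352; Δ=(-16.7398−-43.0125)/(79.9602−53.6875)=1.0000; B=V−Δ·S=-82.6496
Node (3,3) S=85.0640: V=(p*·22.3896+(1−p*)·-16.7398)/1.17=2.4144; Δ=(22.3896−-16.7398)/(119.0896−79.9602)=1.0000; B=V−Δ·S=-82.6496
Node (2,0) S=27.3916: V=(p*·-44.3013+(1−p*)·-56.9015)/1.17=-43.2491; Δ=(-44.3013−-56.9015)/(38.3482−25.7481)=1.0000; B=V−Δ·S=-70.6407
Node (2,1) S=40.7960: V=(p*·-25.5352+(1−p*)·-44.3013)/1.17=-29.8447; Δ=(-25.5352−-44.3013)/(57.1144−38.3482)=1.0000; B=V−Δ·S=-70.6407
Node (2,2) S=60.7600: V=(p*·2.4144+(1−p*)·-25.5352)/1.17=-9.8807; Δ=(2.4144−-25.5352)/(85.0640−57.1144)=1.0000; B=V−Δ·S=-70.6407
Node (1,0) S=29.1400: V=(p*·-29.8447+(1−p*)·-43.2491)/1.17=-31.2366; Δ=(-29.8447−-43.2491)/(40.7960−27.3916)=1.0000; B=V−Δ·S=-60.3766
Node (1,1) S=43.4000: V=(p*·-9.8807+(1−p*)·-29.8447)/1.17=-16.9766; Δ=(-9.8807−-29.8447)/(60.7600−40.7960)=1.0000; B=V−Δ·S=-60.3766
Node (0,0) S=31.0000: V=(p*·-16.9766+(1−p*)·-31.2366)/1.17=-20.6040; Δ=(-16.9766−-31.2366)/(43.4000−29.1400)=1.0000; B=V−Δ·S=-51.6040
Root portfolio cost Δ·31+B reproduces V0=-20.6040.

(0,0): Delta=1.0000 Bond=-51.6040
(1,0): Delta=1.0000 Bond=-60.3766
(1,1): Delta=1.0000 Bond=-60.3766
(2,0): Delta=1.0000 Bond=-70.6407
(2,1): Delta=1.0000 Bond=-70.6407
(2,2): Delta=1.0000 Bond=-70.6407
(3,0): Delta=1.0000 Bond=-82.6496
(3,1): Delta=1.0000 Bond=-82.6496
(3,2): Delta=1.0000 Bond=-82.6496
(3,3): Delta=1.0000 Bond=-82.6496
V0=-20.6040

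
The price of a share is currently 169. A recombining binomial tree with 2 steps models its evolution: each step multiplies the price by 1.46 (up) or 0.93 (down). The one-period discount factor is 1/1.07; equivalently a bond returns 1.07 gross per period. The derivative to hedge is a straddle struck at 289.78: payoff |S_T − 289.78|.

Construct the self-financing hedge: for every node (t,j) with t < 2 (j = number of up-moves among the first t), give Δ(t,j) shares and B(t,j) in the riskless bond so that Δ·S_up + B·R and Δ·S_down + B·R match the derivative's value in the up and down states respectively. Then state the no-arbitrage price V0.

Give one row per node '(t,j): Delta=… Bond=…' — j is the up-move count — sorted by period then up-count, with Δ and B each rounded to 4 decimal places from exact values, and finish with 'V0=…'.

No-arbitrage ⇒ martingale measure with p* = (R−d)/(u−d) = 0.2642.
At expiry t=2: V(2,0)=143.6119, V(2,1)=60.3118, V(2,2)=70.4604
Node (1,0) S=157.1700: V=(p*·60.3118+(1−p*)·143.6119)/1.07=113.6524; Δ=(60.3118−143.6119)/(229.4682−146.1681)=-1.0000; B=V−Δ·S=270.8224
Node (1,1) S=246.7400: V=(p*·70.4604+(1−p*)·60.3118)/1.07=58.8716; Δ=(70.4604−60.3118)/(360.2404−229.4682)=0.0776; B=V−Δ·S=39.7233
Node (0,0) S=169.0000: V=(p*·58.8716+(1−p*)·113.6524)/1.07=92.6935; Δ=(58.8716−113.6524)/(246.7400−157.1700)=-0.6116; B=V−Δ·S=196.0536
The time-0 hedge costs 92.6935, which is the no-arbitrage price.

(0,0): Delta=-0.6116 Bond=196.0536
(1,0): Delta=-1.0000 Bond=270.8224
(1,1): Delta=0.0776 Bond=39.7233
V0=92.6935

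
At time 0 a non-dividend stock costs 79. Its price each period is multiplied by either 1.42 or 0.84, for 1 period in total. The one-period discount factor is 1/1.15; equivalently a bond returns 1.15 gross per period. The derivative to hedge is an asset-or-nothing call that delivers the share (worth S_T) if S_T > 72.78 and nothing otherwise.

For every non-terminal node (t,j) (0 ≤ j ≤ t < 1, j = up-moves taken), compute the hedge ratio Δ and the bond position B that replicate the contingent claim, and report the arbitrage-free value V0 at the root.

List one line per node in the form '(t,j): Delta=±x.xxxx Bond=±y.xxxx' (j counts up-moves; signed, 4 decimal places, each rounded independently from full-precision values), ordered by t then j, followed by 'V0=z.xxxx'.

(0,0): Delta=2.4483 Bond=-141.2762
V0=52.1376

Risk-neutral probability p* = (R−d)/(u−d) = (1.15−0.84)/(1.42−0.84) = 0.5345.
At expiry t=1: V(1,0)=0.0000, V(1,1)=112.1800
Node (0,0) S=79.0000: V=(p*·112.1800+(1−p*)·0.0000)/1.15=52.1376; Δ=(112.1800−0.0000)/(112.1800−66.3600)=2.4483; B=V−Δ·S=-141.2762
Check: Δ(0,0)·S0 + B(0,0) = 52.1376 = V0.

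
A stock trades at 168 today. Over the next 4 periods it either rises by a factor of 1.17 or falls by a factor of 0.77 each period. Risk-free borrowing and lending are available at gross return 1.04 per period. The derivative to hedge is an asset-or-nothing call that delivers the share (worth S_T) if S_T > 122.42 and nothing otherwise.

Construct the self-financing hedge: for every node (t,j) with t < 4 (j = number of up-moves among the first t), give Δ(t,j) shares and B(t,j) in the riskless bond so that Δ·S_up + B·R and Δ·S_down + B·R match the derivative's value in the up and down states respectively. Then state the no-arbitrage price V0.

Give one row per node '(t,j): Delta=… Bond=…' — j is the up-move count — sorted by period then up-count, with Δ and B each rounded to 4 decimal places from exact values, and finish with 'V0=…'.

The replicating-portfolio and risk-neutral prices coincide; use p* = (1.04−0.77)/(1.17−0.77) = 0.6750 for the latter.
Terminal values V(4,·): V(4,0)=0.0000, V(4,1)=0.0000, V(4,2)=136.3523, V(4,3)=207.1847, V(4,4)=314.8131
(3,0): S=76.6975. Δ = (V_up−V_dn)/(S_up−S_dn) = (0.0000−0.0000)/(89.7361−59.0571) = 0.0000. V = [p*·0.0000 + (1−p*)·0.0000]/1.04 = 0.0000. B = V − Δ·S = 0.0000.
(3,1): S=116.5404. Δ = (V_up−V_dn)/(S_up−S_dn) = (136.3523−0.0000)/(136.3523−89.7361) = 2.9250. V = [p*·136.3523 + (1−p*)·0.0000]/1.04 = 88.4979. B = V − Δ·S = -252.3829.
(3,2): S=177.0809. Δ = (V_up−V_dn)/(S_up−S_dn) = (207.1847−136.3523)/(207.1847−136.3523) = 1.0000. V = [p*·207.1847 + (1−p*)·136.3523]/1.04 = 177.0809. B = V − Δ·S = 0.0000.
(3,3): S=269.0710. Δ = (V_up−V_dn)/(S_up−S_dn) = (314.8131−207.1847)/(314.8131−207.1847) = 1.0000. V = [p*·314.8131 + (1−p*)·207.1847]/1.04 = 269.0710. B = V − Δ·S = 0.0000.
(2,0): S=99.6072. Δ = (V_up−V_dn)/(S_up−S_dn) = (88.4979−0.0000)/(116.5404−76.6975) = 2.2212. V = [p*·88.4979 + (1−p*)·0.0000]/1.04 = 57.4385. B = V − Δ·S = -163.8062.
(2,1): S=151.3512. Δ = (V_up−V_dn)/(S_up−S_dn) = (177.0809−88.4979)/(177.0809−116.5404) = 1.4632. V = [p*·177.0809 + (1−p*)·88.4979]/1.04 = 142.5879. B = V − Δ·S = -78.8696.
(2,2): S=229.9752. Δ = (V_up−V_dn)/(S_up−S_dn) = (269.0710−177.0809)/(269.0710−177.0809) = 1.0000. V = [p*·269.0710 + (1−p*)·177.0809]/1.04 = 229.9752. B = V − Δ·S = 0.0000.
(1,0): S=129.3600. Δ = (V_up−V_dn)/(S_up−S_dn) = (142.5879−57.4385)/(151.3512−99.6072) = 1.6456. V = [p*·142.5879 + (1−p*)·57.4385]/1.04 = 110.4946. B = V − Δ·S = -102.3789.
(1,1): S=196.5600. Δ = (V_up−V_dn)/(S_up−S_dn) = (229.9752−142.5879)/(229.9752−151.3512) = 1.1115. V = [p*·229.9752 + (1−p*)·142.5879]/1.04 = 193.8215. B = V − Δ·S = -24.6468.
(0,0): S=168.0000. Δ = (V_up−V_dn)/(S_up−S_dn) = (193.8215−110.4946)/(196.5600−129.3600) = 1.2400. V = [p*·193.8215 + (1−p*)·110.4946]/1.04 = 160.3271. B = V − Δ·S = -47.9901.
Check: Δ(0,0)·S0 + B(0,0) = 160.3271 = V0.

(0,0): Delta=1.2400 Bond=-47.9901
(1,0): Delta=1.6456 Bond=-102.3789
(1,1): Delta=1.1115 Bond=-24.6468
(2,0): Delta=2.2212 Bond=-163.8062
(2,1): Delta=1.4632 Bond=-78.8696
(2,2): Delta=1.0000 Bond=0.0000
(3,0): Delta=0.0000 Bond=0.0000
(3,1): Delta=2.9250 Bond=-252.3829
(3,2): Delta=1.0000 Bond=0.0000
(3,3): Delta=1.0000 Bond=0.0000
V0=160.3271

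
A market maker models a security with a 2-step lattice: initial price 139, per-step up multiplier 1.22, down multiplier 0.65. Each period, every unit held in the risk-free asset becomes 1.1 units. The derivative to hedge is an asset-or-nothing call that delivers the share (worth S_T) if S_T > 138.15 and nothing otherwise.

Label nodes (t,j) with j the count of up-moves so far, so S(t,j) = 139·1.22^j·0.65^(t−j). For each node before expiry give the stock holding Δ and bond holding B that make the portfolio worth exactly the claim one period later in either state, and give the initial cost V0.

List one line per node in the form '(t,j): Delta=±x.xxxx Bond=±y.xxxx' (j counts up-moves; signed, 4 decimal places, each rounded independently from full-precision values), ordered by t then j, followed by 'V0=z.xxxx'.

(0,0): Delta=1.8741 Bond=-153.9307
(1,0): Delta=0.0000 Bond=0.0000
(1,1): Delta=2.1404 Bond=-214.4768
V0=106.5674

Under the risk-neutral measure, an up-move has probability p* = (R−d)/(u−d) = 0.7895 and values discount at R = 1.1.
Payoff layer (t=2): V(2,0)=0.0000, V(2,1)=0.0000, V(2,2)=206.8876
Node (1,0) S=90.3500: V=(p*·0.0000+(1−p*)·0.0000)/1.1=0.0000; Δ=(0.0000−0.0000)/(110.2270−58.7275)=0.0000; B=V−Δ·S=0.0000
Node (1,1) S=169.5800: V=(p*·206.8876+(1−p*)·0.0000)/1.1=148.4839; Δ=(206.8876−0.0000)/(206.8876−110.2270)=2.1404; B=V−Δ·S=-214.4768
Node (0,0) S=139.0000: V=(p*·148.4839+(1−p*)·0.0000)/1.1=106.5674; Δ=(148.4839−0.0000)/(169.5800−90.3500)=1.8741; B=V−Δ·S=-153.9307
The time-0 hedge costs 106.5674, which is the no-arbitrage price.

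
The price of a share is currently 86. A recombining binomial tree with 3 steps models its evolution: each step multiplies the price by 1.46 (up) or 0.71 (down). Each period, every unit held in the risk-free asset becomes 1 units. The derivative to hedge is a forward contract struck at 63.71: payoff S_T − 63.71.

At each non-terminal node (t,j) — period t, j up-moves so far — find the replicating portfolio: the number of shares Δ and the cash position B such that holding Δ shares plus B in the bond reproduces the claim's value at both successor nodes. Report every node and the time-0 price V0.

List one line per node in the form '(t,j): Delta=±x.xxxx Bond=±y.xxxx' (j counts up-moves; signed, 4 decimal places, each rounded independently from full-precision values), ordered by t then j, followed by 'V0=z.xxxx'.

(0,0): Delta=1.0000 Bond=-63.7100
(1,0): Delta=1.0000 Bond=-63.7100
(1,1): Delta=1.0000 Bond=-63.7100
(2,0): Delta=1.0000 Bond=-63.7100
(2,1): Delta=1.0000 Bond=-63.7100
(2,2): Delta=1.0000 Bond=-63.7100
V0=22.2900

Under the risk-neutral measure, an up-move has probability p* = (R−d)/(u−d) = 0.3867 and values discount at R = 1.
Terminal payoffs: V(3,0)=-32.9297, V(3,1)=-0.4152, V(3,2)=66.4455, V(3,3)=203.9337
Node (2,0) S=43.3526: V=(p*·-0.4152+(1−p*)·-32.9297)/1=-20.3574; Δ=(-0.4152−-32.9297)/(63.2948−30.7803)=1.0000; B=V−Δ·S=-63.7100
Node (2,1) S=89.1476: V=(p*·66.4455+(1−p*)·-0.4152)/1=25.4376; Δ=(66.4455−-0.4152)/(130.1555−63.2948)=1.0000; B=V−Δ·S=-63.7100
Node (2,2) S=183.3176: V=(p*·203.9337+(1−p*)·66.4455)/1=119.6076; Δ=(203.9337−66.4455)/(267.6437−130.1555)=1.0000; B=V−Δ·S=-63.7100
Node (1,0) S=61.0600: V=(p*·25.4376+(1−p*)·-20.3574)/1=-2.6500; Δ=(25.4376−-20.3574)/(89.1476−43.3526)=1.0000; B=V−Δ·S=-63.7100
Node (1,1) S=125.5600: V=(p*·119.6076+(1−p*)·25.4376)/1=61.8500; Δ=(119.6076−25.4376)/(183.3176−89.1476)=1.0000; B=V−Δ·S=-63.7100
Node (0,0) S=86.0000: V=(p*·61.8500+(1−p*)·-2.6500)/1=22.2900; Δ=(61.8500−-2.6500)/(125.5600−61.0600)=1.0000; B=V−Δ·S=-63.7100
The time-0 hedge costs 22.2900, which is the no-arbitrage price.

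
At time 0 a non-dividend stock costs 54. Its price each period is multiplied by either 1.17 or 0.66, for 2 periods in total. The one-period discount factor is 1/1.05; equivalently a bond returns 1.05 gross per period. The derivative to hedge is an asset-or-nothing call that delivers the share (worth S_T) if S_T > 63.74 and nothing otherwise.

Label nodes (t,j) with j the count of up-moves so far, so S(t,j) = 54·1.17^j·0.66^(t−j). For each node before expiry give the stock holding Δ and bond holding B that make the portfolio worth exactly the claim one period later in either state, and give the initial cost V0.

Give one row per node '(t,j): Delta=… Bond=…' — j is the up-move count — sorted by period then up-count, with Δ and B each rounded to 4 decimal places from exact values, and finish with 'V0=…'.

Since d<R<u, set p* = (R−d)/(u−d) = 0.7647; price each node as the discounted p*-expectation of its children.
Terminal values V(2,·): V(2,0)=0.0000, V(2,1)=0.0000, V(2,2)=73.9206
  t=1,j=0: stock 35.6400 → up 41.6988 (V=0.0000), down 23.5224 (V=0.0000). Price 0.0000; hedge Δ=0.0000, bond B=0.0000.
  t=1,j=1: stock 63.1800 → up 73.9206 (V=73.9206), down 41.6988 (V=0.0000). Price 53.8357; hedge Δ=2.2941, bond B=-91.1066.
  t=0,j=0: stock 54.0000 → up 63.1800 (V=53.8357), down 35.6400 (V=0.0000). Price 39.2081; hedge Δ=1.9548, bond B=-66.3522.
Each (Δ,B) replicates both successor values, so the strategy is self-financing and V0 is arbitrage-free.

(0,0): Delta=1.9548 Bond=-66.3522
(1,0): Delta=0.0000 Bond=0.0000
(1,1): Delta=2.2941 Bond=-91.1066
V0=39.2081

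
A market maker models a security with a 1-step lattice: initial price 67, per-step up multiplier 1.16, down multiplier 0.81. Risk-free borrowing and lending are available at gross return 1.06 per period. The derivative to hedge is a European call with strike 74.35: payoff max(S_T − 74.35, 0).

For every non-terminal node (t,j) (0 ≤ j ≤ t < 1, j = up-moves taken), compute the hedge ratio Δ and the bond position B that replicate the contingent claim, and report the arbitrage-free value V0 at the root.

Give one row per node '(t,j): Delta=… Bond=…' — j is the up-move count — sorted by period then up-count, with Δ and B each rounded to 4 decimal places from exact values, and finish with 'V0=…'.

The replicating-portfolio and risk-neutral prices coincide; use p* = (1.06−0.81)/(1.16−0.81) = 0.7143 for the latter.
Terminal payoffs: V(1,0)=0.0000, V(1,1)=3.3700
Node (0,0) S=67.0000: V=(p*·3.3700+(1−p*)·0.0000)/1.06=2.2709; Δ=(3.3700−0.0000)/(77.7200−54.2700)=0.1437; B=V−Δ·S=-7.3577
Self-financing check: at every node Δ·S+B equals the discounted successor values.

(0,0): Delta=0.1437 Bond=-7.3577
V0=2.2709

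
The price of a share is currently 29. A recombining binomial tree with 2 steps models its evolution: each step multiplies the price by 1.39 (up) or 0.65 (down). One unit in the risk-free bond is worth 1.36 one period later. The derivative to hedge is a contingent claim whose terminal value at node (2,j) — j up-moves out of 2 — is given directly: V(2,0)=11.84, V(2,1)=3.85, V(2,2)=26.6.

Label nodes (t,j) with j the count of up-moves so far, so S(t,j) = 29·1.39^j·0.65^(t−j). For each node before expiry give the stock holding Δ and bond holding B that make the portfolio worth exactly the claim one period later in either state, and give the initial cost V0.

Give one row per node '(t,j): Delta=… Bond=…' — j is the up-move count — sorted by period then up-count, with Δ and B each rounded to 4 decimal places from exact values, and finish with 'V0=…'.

The replicating-portfolio and risk-neutral prices coincide; use p* = (1.36−0.65)/(1.39−0.65) = 0.9595 for the latter.
At expiry t=2: V(2,0)=11.8400, V(2,1)=3.8500, V(2,2)=26.6000
(1,0): S=18.8500. Δ = (V_up−V_dn)/(S_up−S_dn) = (3.8500−11.8400)/(26.2015−12.2525) = -0.5728. V = [p*·3.8500 + (1−p*)·11.8400]/1.36 = 3.0691. B = V − Δ·S = 13.8664.
(1,1): S=40.3100. Δ = (V_up−V_dn)/(S_up−S_dn) = (26.6000−3.8500)/(56.0309−26.2015) = 0.7627. V = [p*·26.6000 + (1−p*)·3.8500]/1.36 = 18.8807. B = V − Δ·S = -11.8626.
(0,0): S=29.0000. Δ = (V_up−V_dn)/(S_up−S_dn) = (18.8807−3.0691)/(40.3100−18.8500) = 0.7368. V = [p*·18.8807 + (1−p*)·3.0691]/1.36 = 13.4115. B = V − Δ·S = -7.9555.
The time-0 hedge costs 13.4115, which is the no-arbitrage price.

(0,0): Delta=0.7368 Bond=-7.9555
(1,0): Delta=-0.5728 Bond=13.8664
(1,1): Delta=0.7627 Bond=-11.8626
V0=13.4115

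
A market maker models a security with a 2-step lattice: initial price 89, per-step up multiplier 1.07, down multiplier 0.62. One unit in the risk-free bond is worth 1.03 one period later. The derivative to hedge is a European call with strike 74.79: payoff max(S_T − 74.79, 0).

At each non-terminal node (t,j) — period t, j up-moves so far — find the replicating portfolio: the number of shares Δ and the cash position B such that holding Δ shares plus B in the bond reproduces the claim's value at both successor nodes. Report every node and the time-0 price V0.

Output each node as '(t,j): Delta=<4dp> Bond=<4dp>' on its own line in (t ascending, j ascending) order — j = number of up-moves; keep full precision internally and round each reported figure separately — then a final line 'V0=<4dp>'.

Risk-neutral probability p* = (R−d)/(u−d) = (1.03−0.62)/(1.07−0.62) = 0.9111.
Terminal payoffs: V(2,0)=0.0000, V(2,1)=0.0000, V(2,2)=27.1061
(1,0): S=55.1800. Δ = (V_up−V_dn)/(S_up−S_dn) = (0.0000−0.0000)/(59.0426−34.2116) = 0.0000. V = [p*·0.0000 + (1−p*)·0.0000]/1.03 = 0.0000. B = V − Δ·S = 0.0000.
(1,1): S=95.2300. Δ = (V_up−V_dn)/(S_up−S_dn) = (27.1061−0.0000)/(101.8961−59.0426) = 0.6325. V = [p*·27.1061 + (1−p*)·0.0000]/1.03 = 23.9773. B = V − Δ·S = -36.2584.
(0,0): S=89.0000. Δ = (V_up−V_dn)/(S_up−S_dn) = (23.9773−0.0000)/(95.2300−55.1800) = 0.5987. V = [p*·23.9773 + (1−p*)·0.0000]/1.03 = 21.2097. B = V − Δ·S = -32.0733.
Check: Δ(0,0)·S0 + B(0,0) = 21.2097 = V0.

(0,0): Delta=0.5987 Bond=-32.0733
(1,0): Delta=0.0000 Bond=0.0000
(1,1): Delta=0.6325 Bond=-36.2584
V0=21.2097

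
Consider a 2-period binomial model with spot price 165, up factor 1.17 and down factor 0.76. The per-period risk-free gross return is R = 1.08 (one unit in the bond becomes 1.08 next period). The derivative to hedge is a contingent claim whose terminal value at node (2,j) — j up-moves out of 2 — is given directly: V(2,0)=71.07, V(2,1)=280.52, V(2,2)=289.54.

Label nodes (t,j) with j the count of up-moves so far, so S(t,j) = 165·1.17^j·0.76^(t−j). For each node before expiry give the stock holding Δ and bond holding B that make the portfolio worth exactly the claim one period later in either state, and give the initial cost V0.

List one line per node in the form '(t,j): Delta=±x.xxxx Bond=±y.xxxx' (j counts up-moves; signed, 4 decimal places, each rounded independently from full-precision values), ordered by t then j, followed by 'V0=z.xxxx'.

(0,0): Delta=0.7256 Bond=116.8279
(1,0): Delta=4.0738 Bond=-293.6841
(1,1): Delta=0.1140 Bond=244.2593
V0=236.5588

Under the risk-neutral measure, an up-move has probability p* = (R−d)/(u−d) = 0.7805 and values discount at R = 1.08.
At expiry t=2: V(2,0)=71.0700, V(2,1)=280.5200, V(2,2)=289.5400
  t=1,j=0: stock 125.4000 → up 146.7180 (V=280.5200), down 95.3040 (V=71.0700). Price 217.1696; hedge Δ=4.0738, bond B=-293.6841.
  t=1,j=1: stock 193.0500 → up 225.8685 (V=289.5400), down 146.7180 (V=280.5200). Price 266.2593; hedge Δ=0.1140, bond B=244.2593.
  t=0,j=0: stock 165.0000 → up 193.0500 (V=266.2593), down 125.4000 (V=217.1696). Price 236.5588; hedge Δ=0.7256, bond B=116.8279.
The time-0 hedge costs 236.5588, which is the no-arbitrage price.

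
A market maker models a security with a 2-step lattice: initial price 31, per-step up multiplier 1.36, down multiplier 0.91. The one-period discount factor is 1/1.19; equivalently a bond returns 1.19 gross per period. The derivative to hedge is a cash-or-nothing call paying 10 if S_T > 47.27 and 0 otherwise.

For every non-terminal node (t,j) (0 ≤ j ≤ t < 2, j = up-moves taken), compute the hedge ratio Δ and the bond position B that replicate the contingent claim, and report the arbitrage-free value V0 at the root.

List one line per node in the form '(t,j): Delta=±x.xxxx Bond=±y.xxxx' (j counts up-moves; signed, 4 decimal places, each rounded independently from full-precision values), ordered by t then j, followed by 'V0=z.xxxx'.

(0,0): Delta=0.3748 Bond=-8.8855
(1,0): Delta=0.0000 Bond=0.0000
(1,1): Delta=0.5271 Bond=-16.9935
V0=2.7340

Since d<R<u, set p* = (R−d)/(u−d) = 0.6222; price each node as the discounted p*-expectation of its children.
Terminal payoffs: V(2,0)=0.0000, V(2,1)=0.0000, V(2,2)=10.0000
Node (1,0) S=28.2100: V=(p*·0.0000+(1−p*)·0.0000)/1.19=0.0000; Δ=(0.0000−0.0000)/(38.3656−25.6711)=0.0000; B=V−Δ·S=0.0000
Node (1,1) S=42.1600: V=(p*·10.0000+(1−p*)·0.0000)/1.19=5.2288; Δ=(10.0000−0.0000)/(57.3376−38.3656)=0.5271; B=V−Δ·S=-16.9935
Node (0,0) S=31.0000: V=(p*·5.2288+(1−p*)·0.0000)/1.19=2.7340; Δ=(5.2288−0.0000)/(42.1600−28.2100)=0.3748; B=V−Δ·S=-8.8855
Each (Δ,B) replicates both successor values, so the strategy is self-financing and V0 is arbitrage-free.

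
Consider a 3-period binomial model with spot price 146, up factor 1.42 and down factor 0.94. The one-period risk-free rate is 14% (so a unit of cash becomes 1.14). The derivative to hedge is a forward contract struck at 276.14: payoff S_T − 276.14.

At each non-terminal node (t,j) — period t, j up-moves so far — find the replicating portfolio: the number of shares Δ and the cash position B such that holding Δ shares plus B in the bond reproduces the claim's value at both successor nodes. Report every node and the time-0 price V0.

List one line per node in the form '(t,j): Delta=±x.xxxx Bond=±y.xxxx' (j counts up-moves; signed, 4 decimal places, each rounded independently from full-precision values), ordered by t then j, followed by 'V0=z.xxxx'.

(0,0): Delta=1.0000 Bond=-186.3866
(1,0): Delta=1.0000 Bond=-212.4808
(1,1): Delta=1.0000 Bond=-212.4808
(2,0): Delta=1.0000 Bond=-242.2281
(2,1): Delta=1.0000 Bond=-242.2281
(2,2): Delta=1.0000 Bond=-242.2281
V0=-40.3866

Risk-neutral probability p* = (R−d)/(u−d) = (1.14−0.94)/(1.42−0.94) = 0.4167.
At expiry t=3: V(3,0)=-154.8747, V(3,1)=-92.9520, V(3,2)=0.5907, V(3,3)=141.9000
  t=2,j=0: stock 129.0056 → up 183.1880 (V=-92.9520), down 121.2653 (V=-154.8747). Price -113.2225; hedge Δ=1.0000, bond B=-242.2281.
  t=2,j=1: stock 194.8808 → up 276.7307 (V=0.5907), down 183.1880 (V=-92.9520). Price -47.3473; hedge Δ=1.0000, bond B=-242.2281.
  t=2,j=2: stock 294.3944 → up 418.0400 (V=141.9000), down 276.7307 (V=0.5907). Price 52.1663; hedge Δ=1.0000, bond B=-242.2281.
  t=1,j=0: stock 137.2400 → up 194.8808 (V=-47.3473), down 129.0056 (V=-113.2225). Price -75.2408; hedge Δ=1.0000, bond B=-212.4808.
  t=1,j=1: stock 207.3200 → up 294.3944 (V=52.1663), down 194.8808 (V=-47.3473). Price -5.1608; hedge Δ=1.0000, bond B=-212.4808.
  t=0,j=0: stock 146.0000 → up 207.3200 (V=-5.1608), down 137.2400 (V=-75.2408). Price -40.3866; hedge Δ=1.0000, bond B=-186.3866.
Root portfolio cost Δ·146+B reproduces V0=-40.3866.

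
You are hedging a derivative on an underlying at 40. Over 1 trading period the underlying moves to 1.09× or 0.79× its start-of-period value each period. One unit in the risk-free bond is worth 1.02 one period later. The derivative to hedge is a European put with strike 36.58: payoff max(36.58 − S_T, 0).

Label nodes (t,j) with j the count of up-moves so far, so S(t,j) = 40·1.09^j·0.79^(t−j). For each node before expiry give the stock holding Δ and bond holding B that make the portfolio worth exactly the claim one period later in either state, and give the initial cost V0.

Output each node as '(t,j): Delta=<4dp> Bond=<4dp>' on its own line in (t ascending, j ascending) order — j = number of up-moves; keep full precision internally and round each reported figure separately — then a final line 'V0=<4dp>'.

Risk-neutral probability p* = (R−d)/(u−d) = (1.02−0.79)/(1.09−0.79) = 0.7667.
Terminal payoffs: V(1,0)=4.9800, V(1,1)=0.0000
(0,0): S=40.0000. Δ = (V_up−V_dn)/(S_up−S_dn) = (0.0000−4.9800)/(43.6000−31.6000) = -0.4150. V = [p*·0.0000 + (1−p*)·4.9800]/1.02 = 1.1392. B = V − Δ·S = 17.7392.
Root portfolio cost Δ·40+B reproduces V0=1.1392.

(0,0): Delta=-0.4150 Bond=17.7392
V0=1.1392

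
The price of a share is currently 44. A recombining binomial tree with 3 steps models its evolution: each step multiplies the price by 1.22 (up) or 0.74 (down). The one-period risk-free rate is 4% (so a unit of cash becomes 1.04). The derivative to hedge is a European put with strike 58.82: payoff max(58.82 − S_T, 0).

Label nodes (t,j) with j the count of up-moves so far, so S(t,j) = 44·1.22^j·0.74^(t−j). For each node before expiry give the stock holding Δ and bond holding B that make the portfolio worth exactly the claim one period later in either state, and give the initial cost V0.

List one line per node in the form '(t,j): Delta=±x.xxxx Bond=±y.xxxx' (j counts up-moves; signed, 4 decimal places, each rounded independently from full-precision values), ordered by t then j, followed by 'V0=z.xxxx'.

(0,0): Delta=-0.6396 Bond=41.0067
(1,0): Delta=-1.0000 Bond=54.3824
(1,1): Delta=-0.5084 Bond=35.6057
(2,0): Delta=-1.0000 Bond=56.5577
(2,1): Delta=-1.0000 Bond=56.5577
(2,2): Delta=-0.3295 Bond=25.3133
V0=12.8654

Risk-neutral probability p* = (R−d)/(u−d) = (1.04−0.74)/(1.22−0.74) = 0.6250.
At expiry t=3: V(3,0)=40.9901, V(3,1)=29.4248, V(3,2)=10.3577, V(3,3)=0.0000
Node (2,0) S=24.0944: V=(p*·29.4248+(1−p*)·40.9901)/1.04=32.4633; Δ=(29.4248−40.9901)/(29.3952−17.8299)=-1.0000; B=V−Δ·S=56.5577
Node (2,1) S=39.7232: V=(p*·10.3577+(1−p*)·29.4248)/1.04=16.8345; Δ=(10.3577−29.4248)/(48.4623−29.3952)=-1.0000; B=V−Δ·S=56.5577
Node (2,2) S=65.4896: V=(p*·0.0000+(1−p*)·10.3577)/1.04=3.7347; Δ=(0.0000−10.3577)/(79.8973−48.4623)=-0.3295; B=V−Δ·S=25.3133
Node (1,0) S=32.5600: V=(p*·16.8345+(1−p*)·32.4633)/1.04=21.8224; Δ=(16.8345−32.4633)/(39.7232−24.0944)=-1.0000; B=V−Δ·S=54.3824
Node (1,1) S=53.6800: V=(p*·3.7347+(1−p*)·16.8345)/1.04=8.3146; Δ=(3.7347−16.8345)/(65.4896−39.7232)=-0.5084; B=V−Δ·S=35.6057
Node (0,0) S=44.0000: V=(p*·8.3146+(1−p*)·21.8224)/1.04=12.8654; Δ=(8.3146−21.8224)/(53.6800−32.5600)=-0.6396; B=V−Δ·S=41.0067
Check: Δ(0,0)·S0 + B(0,0) = 12.8654 = V0.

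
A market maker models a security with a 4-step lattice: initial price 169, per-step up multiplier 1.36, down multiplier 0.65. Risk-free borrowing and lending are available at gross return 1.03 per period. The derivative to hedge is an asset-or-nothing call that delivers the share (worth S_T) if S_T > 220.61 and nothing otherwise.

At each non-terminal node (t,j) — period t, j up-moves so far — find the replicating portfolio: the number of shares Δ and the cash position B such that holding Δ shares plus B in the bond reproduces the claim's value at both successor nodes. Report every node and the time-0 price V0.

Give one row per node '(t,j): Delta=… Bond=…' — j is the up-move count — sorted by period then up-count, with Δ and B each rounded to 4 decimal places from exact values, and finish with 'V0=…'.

No-arbitrage ⇒ martingale measure with p* = (R−d)/(u−d) = 0.5352.
At expiry t=4: V(4,0)=0.0000, V(4,1)=0.0000, V(4,2)=0.0000, V(4,3)=276.3228, V(4,4)=578.1524
(3,0): S=46.4116. Δ = (V_up−V_dn)/(S_up−S_dn) = (0.0000−0.0000)/(63.1198−30.1676) = 0.0000. V = [p*·0.0000 + (1−p*)·0.0000]/1.03 = 0.0000. B = V − Δ·S = 0.0000.
(3,1): S=97.1074. Δ = (V_up−V_dn)/(S_up−S_dn) = (0.0000−0.0000)/(132.0661−63.1198) = 0.0000. V = [p*·0.0000 + (1−p*)·0.0000]/1.03 = 0.0000. B = V − Δ·S = 0.0000.
(3,2): S=203.1786. Δ = (V_up−V_dn)/(S_up−S_dn) = (276.3228−0.0000)/(276.3228−132.0661) = 1.9155. V = [p*·276.3228 + (1−p*)·0.0000]/1.03 = 143.5836. B = V − Δ·S = -245.6035.
(3,3): S=425.1121. Δ = (V_up−V_dn)/(S_up−S_dn) = (578.1524−276.3228)/(578.1524−276.3228) = 1.0000. V = [p*·578.1524 + (1−p*)·276.3228]/1.03 = 425.1121. B = V − Δ·S = 0.0000.
(2,0): S=71.4025. Δ = (V_up−V_dn)/(S_up−S_dn) = (0.0000−0.0000)/(97.1074−46.4116) = 0.0000. V = [p*·0.0000 + (1−p*)·0.0000]/1.03 = 0.0000. B = V − Δ·S = 0.0000.
(2,1): S=149.3960. Δ = (V_up−V_dn)/(S_up−S_dn) = (143.5836−0.0000)/(203.1786−97.1074) = 1.3537. V = [p*·143.5836 + (1−p*)·0.0000]/1.03 = 74.6093. B = V − Δ·S = -127.6211.
(2,2): S=312.5824. Δ = (V_up−V_dn)/(S_up−S_dn) = (425.1121−143.5836)/(425.1121−203.1786) = 1.2685. V = [p*·425.1121 + (1−p*)·143.5836]/1.03 = 285.6901. B = V − Δ·S = -110.8289.
(1,0): S=109.8500. Δ = (V_up−V_dn)/(S_up−S_dn) = (74.6093−0.0000)/(149.3960−71.4025) = 0.9566. V = [p*·74.6093 + (1−p*)·0.0000]/1.03 = 38.7687. B = V − Δ·S = -66.3148.
(1,1): S=229.8400. Δ = (V_up−V_dn)/(S_up−S_dn) = (285.6901−74.6093)/(312.5824−149.3960) = 1.2935. V = [p*·285.6901 + (1−p*)·74.6093]/1.03 = 182.1186. B = V − Δ·S = -115.1784.
(0,0): S=169.0000. Δ = (V_up−V_dn)/(S_up−S_dn) = (182.1186−38.7687)/(229.8400−109.8500) = 1.1947. V = [p*·182.1186 + (1−p*)·38.7687]/1.03 = 112.1273. B = V − Δ·S = -89.7739.
Check: Δ(0,0)·S0 + B(0,0) = 112.1273 = V0.

(0,0): Delta=1.1947 Bond=-89.7739
(1,0): Delta=0.9566 Bond=-66.3148
(1,1): Delta=1.2935 Bond=-115.1784
(2,0): Delta=0.0000 Bond=0.0000
(2,1): Delta=1.3537 Bond=-127.6211
(2,2): Delta=1.2685 Bond=-110.8289
(3,0): Delta=0.0000 Bond=0.0000
(3,1): Delta=0.0000 Bond=0.0000
(3,2): Delta=1.9155 Bond=-245.6035
(3,3): Delta=1.0000 Bond=0.0000
V0=112.1273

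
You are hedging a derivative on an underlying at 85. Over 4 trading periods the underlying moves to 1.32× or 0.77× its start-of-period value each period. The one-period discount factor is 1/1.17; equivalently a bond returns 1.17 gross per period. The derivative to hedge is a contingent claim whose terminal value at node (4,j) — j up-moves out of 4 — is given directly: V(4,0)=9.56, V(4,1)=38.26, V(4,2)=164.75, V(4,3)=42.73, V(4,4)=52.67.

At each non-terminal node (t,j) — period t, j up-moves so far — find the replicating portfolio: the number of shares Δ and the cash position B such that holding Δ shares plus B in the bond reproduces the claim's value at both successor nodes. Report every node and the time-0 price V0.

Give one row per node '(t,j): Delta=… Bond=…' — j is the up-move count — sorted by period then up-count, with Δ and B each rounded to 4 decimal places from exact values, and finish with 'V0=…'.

Since d<R<u, set p* = (R−d)/(u−d) = 0.7273; price each node as the discounted p*-expectation of its children.
Terminal payoffs: V(4,0)=9.5600, V(4,1)=38.2600, V(4,2)=164.7500, V(4,3)=42.7300, V(4,4)=52.6700
(3,0): S=38.8053. Δ = (V_up−V_dn)/(S_up−S_dn) = (38.2600−9.5600)/(51.2230−29.8801) = 1.3447. V = [p*·38.2600 + (1−p*)·9.5600]/1.17 = 26.0109. B = V − Δ·S = -26.1709.
(3,1): S=66.5234. Δ = (V_up−V_dn)/(S_up−S_dn) = (164.7500−38.2600)/(87.8109−51.2230) = 3.4572. V = [p*·164.7500 + (1−p*)·38.2600]/1.17 = 111.3271. B = V − Δ·S = -118.6547.
(3,2): S=114.0401. Δ = (V_up−V_dn)/(S_up−S_dn) = (42.7300−164.7500)/(150.5329−87.8109) = -1.9454. V = [p*·42.7300 + (1−p*)·164.7500]/1.17 = 64.9643. B = V − Δ·S = 286.8188.
(3,3): S=195.4973. Δ = (V_up−V_dn)/(S_up−S_dn) = (52.6700−42.7300)/(258.0564−150.5329) = 0.0924. V = [p*·52.6700 + (1−p*)·42.7300]/1.17 = 42.7001. B = V − Δ·S = 24.6274.
(2,0): S=50.3965. Δ = (V_up−V_dn)/(S_up−S_dn) = (111.3271−26.0109)/(66.5234−38.8053) = 3.0780. V = [p*·111.3271 + (1−p*)·26.0109]/1.17 = 75.2641. B = V − Δ·S = -79.8563.
(2,1): S=86.3940. Δ = (V_up−V_dn)/(S_up−S_dn) = (64.9643−111.3271)/(114.0401−66.5234) = -0.9757. V = [p*·64.9643 + (1−p*)·111.3271]/1.17 = 66.3322. B = V − Δ·S = 150.6283.
(2,2): S=148.1040. Δ = (V_up−V_dn)/(S_up−S_dn) = (42.7001−64.9643)/(195.4973−114.0401) = -0.2733. V = [p*·42.7001 + (1−p*)·64.9643]/1.17 = 41.6856. B = V − Δ·S = 82.1659.
(1,0): S=65.4500. Δ = (V_up−V_dn)/(S_up−S_dn) = (66.3322−75.2641)/(86.3940−50.3965) = -0.2481. V = [p*·66.3322 + (1−p*)·75.2641]/1.17 = 58.7762. B = V − Δ·S = 75.0161.
(1,1): S=112.2000. Δ = (V_up−V_dn)/(S_up−S_dn) = (41.6856−66.3322)/(148.1040−86.3940) = -0.3994. V = [p*·41.6856 + (1−p*)·66.3322]/1.17 = 41.3738. B = V − Δ·S = 86.1859.
(0,0): S=85.0000. Δ = (V_up−V_dn)/(S_up−S_dn) = (41.3738−58.7762)/(112.2000−65.4500) = -0.3722. V = [p*·41.3738 + (1−p*)·58.7762]/1.17 = 39.4188. B = V − Δ·S = 71.0595.
The time-0 hedge costs 39.4188, which is the no-arbitrage price.

(0,0): Delta=-0.3722 Bond=71.0595
(1,0): Delta=-0.2481 Bond=75.0161
(1,1): Delta=-0.3994 Bond=86.1859
(2,0): Delta=3.0780 Bond=-79.8563
(2,1): Delta=-0.9757 Bond=150.6283
(2,2): Delta=-0.2733 Bond=82.1659
(3,0): Delta=1.3447 Bond=-26.1709
(3,1): Delta=3.4572 Bond=-118.6547
(3,2): Delta=-1.9454 Bond=286.8188
(3,3): Delta=0.0924 Bond=24.6274
V0=39.4188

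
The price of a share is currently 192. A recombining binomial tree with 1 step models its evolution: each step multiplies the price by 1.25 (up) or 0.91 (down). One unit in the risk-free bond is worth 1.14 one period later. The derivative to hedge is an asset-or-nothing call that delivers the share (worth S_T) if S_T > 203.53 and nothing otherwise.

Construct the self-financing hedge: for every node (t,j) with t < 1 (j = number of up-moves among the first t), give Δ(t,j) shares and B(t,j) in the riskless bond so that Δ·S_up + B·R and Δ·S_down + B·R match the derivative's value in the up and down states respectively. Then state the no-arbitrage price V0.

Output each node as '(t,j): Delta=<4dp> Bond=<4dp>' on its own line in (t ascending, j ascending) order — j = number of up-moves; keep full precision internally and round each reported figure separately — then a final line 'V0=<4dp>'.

(0,0): Delta=3.6765 Bond=-563.4675
V0=142.4149

The replicating-portfolio and risk-neutral prices coincide; use p* = (1.14−0.91)/(1.25−0.91) = 0.6765 for the latter.
Terminal payoffs: V(1,0)=0.0000, V(1,1)=240.0000
  t=0,j=0: stock 192.0000 → up 240.0000 (V=240.0000), down 174.7200 (V=0.0000). Price 142.4149; hedge Δ=3.6765, bond B=-563.4675.
Root portfolio cost Δ·192+B reproduces V0=142.4149.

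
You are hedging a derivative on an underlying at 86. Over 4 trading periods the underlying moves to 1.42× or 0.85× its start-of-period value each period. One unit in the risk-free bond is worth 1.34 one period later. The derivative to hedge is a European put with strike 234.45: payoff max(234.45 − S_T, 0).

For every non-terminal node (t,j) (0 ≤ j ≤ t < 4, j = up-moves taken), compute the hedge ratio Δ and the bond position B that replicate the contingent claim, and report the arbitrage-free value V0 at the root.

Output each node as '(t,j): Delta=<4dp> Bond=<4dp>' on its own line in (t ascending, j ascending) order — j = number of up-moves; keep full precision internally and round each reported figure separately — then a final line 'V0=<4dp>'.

Under the risk-neutral measure, an up-move has probability p* = (R−d)/(u−d) = 0.8596 and values discount at R = 1.34.
Terminal values V(4,·): V(4,0)=189.5575, V(4,1)=159.4531, V(4,2)=109.1610, V(4,3)=25.1436, V(4,4)=0.0000
(3,0): S=52.8147. Δ = (V_up−V_dn)/(S_up−S_dn) = (159.4531−189.5575)/(74.9969−44.8925) = -1.0000. V = [p*·159.4531 + (1−p*)·189.5575]/1.34 = 122.1479. B = V − Δ·S = 174.9627.
(3,1): S=88.2317. Δ = (V_up−V_dn)/(S_up−S_dn) = (109.1610−159.4531)/(125.2890−74.9969) = -1.0000. V = [p*·109.1610 + (1−p*)·159.4531]/1.34 = 86.7310. B = V − Δ·S = 174.9627.
(3,2): S=147.3988. Δ = (V_up−V_dn)/(S_up−S_dn) = (25.1436−109.1610)/(209.3064−125.2890) = -1.0000. V = [p*·25.1436 + (1−p*)·109.1610]/1.34 = 27.5638. B = V − Δ·S = 174.9627.
(3,3): S=246.2428. Δ = (V_up−V_dn)/(S_up−S_dn) = (0.0000−25.1436)/(349.6647−209.3064) = -0.1791. V = [p*·0.0000 + (1−p*)·25.1436]/1.34 = 2.6335. B = V − Δ·S = 46.7452.
(2,0): S=62.1350. Δ = (V_up−V_dn)/(S_up−S_dn) = (86.7310−122.1479)/(88.2317−52.8147) = -1.0000. V = [p*·86.7310 + (1−p*)·122.1479]/1.34 = 68.4342. B = V − Δ·S = 130.5692.
(2,1): S=103.8020. Δ = (V_up−V_dn)/(S_up−S_dn) = (27.5638−86.7310)/(147.3988−88.2317) = -1.0000. V = [p*·27.5638 + (1−p*)·86.7310]/1.34 = 26.7672. B = V − Δ·S = 130.5692.
(2,2): S=173.4104. Δ = (V_up−V_dn)/(S_up−S_dn) = (2.6335−27.5638)/(246.2428−147.3988) = -0.2522. V = [p*·2.6335 + (1−p*)·27.5638]/1.34 = 4.5765. B = V − Δ·S = 48.3139.
(1,0): S=73.1000. Δ = (V_up−V_dn)/(S_up−S_dn) = (26.7672−68.4342)/(103.8020−62.1350) = -1.0000. V = [p*·26.7672 + (1−p*)·68.4342]/1.34 = 24.3397. B = V − Δ·S = 97.4397.
(1,1): S=122.1200. Δ = (V_up−V_dn)/(S_up−S_dn) = (4.5765−26.7672)/(173.4104−103.8020) = -0.3188. V = [p*·4.5765 + (1−p*)·26.7672]/1.34 = 5.7395. B = V − Δ·S = 44.6705.
(0,0): S=86.0000. Δ = (V_up−V_dn)/(S_up−S_dn) = (5.7395−24.3397)/(122.1200−73.1000) = -0.3794. V = [p*·5.7395 + (1−p*)·24.3397]/1.34 = 6.2314. B = V − Δ·S = 38.8632.
The time-0 hedge costs 6.2314, which is the no-arbitrage price.

(0,0): Delta=-0.3794 Bond=38.8632
(1,0): Delta=-1.0000 Bond=97.4397
(1,1): Delta=-0.3188 Bond=44.6705
(2,0): Delta=-1.0000 Bond=130.5692
(2,1): Delta=-1.0000 Bond=130.5692
(2,2): Delta=-0.2522 Bond=48.3139
(3,0): Delta=-1.0000 Bond=174.9627
(3,1): Delta=-1.0000 Bond=174.9627
(3,2): Delta=-1.0000 Bond=174.9627
(3,3): Delta=-0.1791 Bond=46.7452
V0=6.2314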